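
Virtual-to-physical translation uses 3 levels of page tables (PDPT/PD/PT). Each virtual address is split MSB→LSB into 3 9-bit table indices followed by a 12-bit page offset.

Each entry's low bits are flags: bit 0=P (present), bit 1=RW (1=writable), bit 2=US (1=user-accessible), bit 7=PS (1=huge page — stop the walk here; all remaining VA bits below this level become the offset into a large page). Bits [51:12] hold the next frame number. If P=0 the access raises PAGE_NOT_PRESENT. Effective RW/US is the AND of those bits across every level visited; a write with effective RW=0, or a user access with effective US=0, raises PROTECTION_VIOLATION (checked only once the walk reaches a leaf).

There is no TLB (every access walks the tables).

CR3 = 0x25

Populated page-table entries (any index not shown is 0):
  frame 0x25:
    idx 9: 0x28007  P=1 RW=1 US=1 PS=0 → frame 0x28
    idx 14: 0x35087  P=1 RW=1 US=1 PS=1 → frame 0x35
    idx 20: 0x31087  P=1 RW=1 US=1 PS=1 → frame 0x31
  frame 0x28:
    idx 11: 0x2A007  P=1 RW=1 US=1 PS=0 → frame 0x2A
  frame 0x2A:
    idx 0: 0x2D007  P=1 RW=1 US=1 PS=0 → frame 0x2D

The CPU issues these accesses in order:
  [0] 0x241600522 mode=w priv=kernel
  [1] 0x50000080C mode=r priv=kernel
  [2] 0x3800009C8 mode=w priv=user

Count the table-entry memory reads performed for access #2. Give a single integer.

Per-access translation:
#0 VA=0x241600522 (w,kernel):
  [0] read 0x25 idx=9: raw=0x28007 flags P=1 W=1 U=1 S=0
  [1] read 0x28 idx=11: raw=0x2A007 flags P=1 W=1 U=1 S=0
  [2] read 0x2A idx=0: raw=0x2D007 flags P=1 W=1 U=1 S=0
  → PA=0x2D522  (3 entries read)
#1 VA=0x50000080C (r,kernel):
  [0] read 0x25 idx=20: raw=0x31087 flags P=1 W=1 U=1 S=1
  → PA=0x3180C (huge @L0)  (1 entries read)
#2 VA=0x3800009C8 (w,user):
  [0] read 0x25 idx=14: raw=0x35087 flags P=1 W=1 U=1 S=1
  → PA=0x359C8 (huge @L0)  (1 entries read)

Entries read for #2: 1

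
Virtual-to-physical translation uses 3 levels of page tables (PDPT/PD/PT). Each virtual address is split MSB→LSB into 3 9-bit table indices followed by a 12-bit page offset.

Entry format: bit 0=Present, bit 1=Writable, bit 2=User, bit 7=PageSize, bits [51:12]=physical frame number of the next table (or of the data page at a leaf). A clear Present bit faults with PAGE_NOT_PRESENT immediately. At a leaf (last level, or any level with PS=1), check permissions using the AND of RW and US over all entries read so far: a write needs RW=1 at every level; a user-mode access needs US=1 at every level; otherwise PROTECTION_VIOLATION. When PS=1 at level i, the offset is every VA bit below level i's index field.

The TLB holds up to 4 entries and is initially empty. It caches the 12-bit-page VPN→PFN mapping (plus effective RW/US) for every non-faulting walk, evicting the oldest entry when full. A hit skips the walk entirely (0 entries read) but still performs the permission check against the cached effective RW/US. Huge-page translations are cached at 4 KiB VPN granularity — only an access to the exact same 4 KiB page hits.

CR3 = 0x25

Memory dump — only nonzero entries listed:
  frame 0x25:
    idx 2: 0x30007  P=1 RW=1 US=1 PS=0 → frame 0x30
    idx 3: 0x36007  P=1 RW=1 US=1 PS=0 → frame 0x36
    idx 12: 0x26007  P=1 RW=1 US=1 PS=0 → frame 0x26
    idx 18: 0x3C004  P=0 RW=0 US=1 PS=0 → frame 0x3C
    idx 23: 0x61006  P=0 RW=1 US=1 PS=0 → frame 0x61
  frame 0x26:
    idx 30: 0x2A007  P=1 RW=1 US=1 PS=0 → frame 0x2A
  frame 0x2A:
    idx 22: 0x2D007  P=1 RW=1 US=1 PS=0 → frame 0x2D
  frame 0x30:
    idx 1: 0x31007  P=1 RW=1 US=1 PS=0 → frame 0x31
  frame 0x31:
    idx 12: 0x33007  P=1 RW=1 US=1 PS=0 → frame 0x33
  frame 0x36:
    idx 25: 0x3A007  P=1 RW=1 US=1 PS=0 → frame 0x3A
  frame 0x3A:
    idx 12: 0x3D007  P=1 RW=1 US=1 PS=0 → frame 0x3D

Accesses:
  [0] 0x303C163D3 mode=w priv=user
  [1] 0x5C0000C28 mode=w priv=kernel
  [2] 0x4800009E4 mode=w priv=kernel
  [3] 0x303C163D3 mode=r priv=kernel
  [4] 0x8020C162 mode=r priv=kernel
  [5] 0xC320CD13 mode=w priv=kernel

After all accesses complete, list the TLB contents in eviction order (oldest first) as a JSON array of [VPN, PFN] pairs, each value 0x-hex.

Per-access translation:
#0 VA=0x303C163D3 (w,user):
  L0 @0x25[12] → 0x26007  P=1,RW=1,US=1,PS=0
  L1 @0x26[30] → 0x2A007  P=1,RW=1,US=1,PS=0
  L2 @0x2A[22] → 0x2D007  P=1,RW=1,US=1,PS=0
  ✓ 0x2D3D3  — 3 lookups
#1 VA=0x5C0000C28 (w,kernel):
  L0 @0x25[23] → 0x61006  P=0,RW=1,US=1,PS=0
  ⇒ fault: PAGE_NOT_PRESENT  — 1 lookups
#2 VA=0x4800009E4 (w,kernel):
  L0 @0x25[18] → 0x3C004  P=0,RW=0,US=1,PS=0
  ⇒ fault: PAGE_NOT_PRESENT  — 1 lookups
#3 VA=0x303C163D3 (r,kernel):
  TLB hit vpn=0x303C16 → PA=0x2D3D3
#4 VA=0x8020C162 (r,kernel):
  L0 @0x25[2] → 0x30007  P=1,RW=1,US=1,PS=0
  L1 @0x30[1] → 0x31007  P=1,RW=1,US=1,PS=0
  L2 @0x31[12] → 0x33007  P=1,RW=1,US=1,PS=0
  ✓ 0x33162  — 3 lookups
#5 VA=0xC320CD13 (w,kernel):
  L0 @0x25[3] → 0x36007  P=1,RW=1,US=1,PS=0
  L1 @0x36[25] → 0x3A007  P=1,RW=1,US=1,PS=0
  L2 @0x3A[12] → 0x3D007  P=1,RW=1,US=1,PS=0
  ✓ 0x3DD13  — 3 lookups

TLB: [["0x303C16", "0x2D"], ["0x8020C", "0x33"], ["0xC320C", "0x3D"]]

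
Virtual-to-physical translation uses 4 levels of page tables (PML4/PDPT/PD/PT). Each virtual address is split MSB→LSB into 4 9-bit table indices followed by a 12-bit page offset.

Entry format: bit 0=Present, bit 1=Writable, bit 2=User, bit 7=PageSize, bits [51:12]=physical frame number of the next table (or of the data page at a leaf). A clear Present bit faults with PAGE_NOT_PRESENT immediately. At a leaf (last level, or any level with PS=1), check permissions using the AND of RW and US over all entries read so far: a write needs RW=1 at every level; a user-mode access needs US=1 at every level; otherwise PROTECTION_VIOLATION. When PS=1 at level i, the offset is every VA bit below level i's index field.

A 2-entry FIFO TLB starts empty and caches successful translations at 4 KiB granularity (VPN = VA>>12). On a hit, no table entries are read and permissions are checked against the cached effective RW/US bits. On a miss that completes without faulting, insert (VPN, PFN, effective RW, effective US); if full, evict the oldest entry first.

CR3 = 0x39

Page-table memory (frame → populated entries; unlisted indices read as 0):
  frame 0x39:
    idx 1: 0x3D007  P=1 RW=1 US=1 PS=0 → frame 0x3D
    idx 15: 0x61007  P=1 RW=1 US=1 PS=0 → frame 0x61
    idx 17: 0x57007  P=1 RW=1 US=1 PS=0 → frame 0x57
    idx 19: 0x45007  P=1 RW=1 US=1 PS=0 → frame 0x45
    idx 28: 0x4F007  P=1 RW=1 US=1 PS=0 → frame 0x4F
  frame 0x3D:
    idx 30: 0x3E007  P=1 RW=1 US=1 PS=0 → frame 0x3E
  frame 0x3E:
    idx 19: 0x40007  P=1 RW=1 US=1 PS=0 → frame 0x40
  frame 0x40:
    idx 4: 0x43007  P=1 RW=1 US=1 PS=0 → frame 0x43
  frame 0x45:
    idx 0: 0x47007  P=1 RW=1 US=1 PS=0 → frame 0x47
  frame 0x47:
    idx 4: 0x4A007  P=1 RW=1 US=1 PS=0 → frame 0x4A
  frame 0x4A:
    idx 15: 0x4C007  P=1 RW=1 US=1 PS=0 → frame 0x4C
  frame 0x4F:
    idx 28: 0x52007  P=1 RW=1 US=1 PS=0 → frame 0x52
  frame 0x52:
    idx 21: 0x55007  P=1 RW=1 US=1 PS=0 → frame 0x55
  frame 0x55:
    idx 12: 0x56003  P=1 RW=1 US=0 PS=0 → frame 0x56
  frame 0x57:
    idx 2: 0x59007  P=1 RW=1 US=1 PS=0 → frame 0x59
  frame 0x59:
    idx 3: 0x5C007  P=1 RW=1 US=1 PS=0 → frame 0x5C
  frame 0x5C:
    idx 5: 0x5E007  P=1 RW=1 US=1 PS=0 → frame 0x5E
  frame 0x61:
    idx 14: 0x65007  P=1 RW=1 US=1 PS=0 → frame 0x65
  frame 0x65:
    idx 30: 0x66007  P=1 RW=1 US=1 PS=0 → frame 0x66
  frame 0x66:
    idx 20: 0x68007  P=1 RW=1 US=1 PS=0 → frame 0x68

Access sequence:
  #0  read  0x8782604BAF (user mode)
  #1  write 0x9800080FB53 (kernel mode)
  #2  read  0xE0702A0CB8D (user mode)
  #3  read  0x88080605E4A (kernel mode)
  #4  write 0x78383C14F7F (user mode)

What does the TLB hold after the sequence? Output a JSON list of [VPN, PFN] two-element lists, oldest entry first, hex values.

Trace:
#0 VA=0x8782604BAF (r,user):
  L0 @0x39[1] → 0x3D007  P=1,RW=1,US=1,PS=0
  L1 @0x3D[30] → 0x3E007  P=1,RW=1,US=1,PS=0
  L2 @0x3E[19] → 0x40007  P=1,RW=1,US=1,PS=0
  L3 @0x40[4] → 0x43007  P=1,RW=1,US=1,PS=0
  ✓ 0x43BAF  — 4 lookups
#1 VA=0x9800080FB53 (w,kernel):
  L0 @0x39[19] → 0x45007  P=1,RW=1,US=1,PS=0
  L1 @0x45[0] → 0x47007  P=1,RW=1,US=1,PS=0
  L2 @0x47[4] → 0x4A007  P=1,RW=1,US=1,PS=0
  L3 @0x4A[15] → 0x4C007  P=1,RW=1,US=1,PS=0
  ✓ 0x4CB53  — 4 lookups
#2 VA=0xE0702A0CB8D (r,user):
  L0 @0x39[28] → 0x4F007  P=1,RW=1,US=1,PS=0
  L1 @0x4F[28] → 0x52007  P=1,RW=1,US=1,PS=0
  L2 @0x52[21] → 0x55007  P=1,RW=1,US=1,PS=0
  L3 @0x55[12] → 0x56003  P=1,RW=1,US=0,PS=0
  ✗ PROTECTION_VIOLATION  [4 reads]
#3 VA=0x88080605E4A (r,kernel):
  L0 @0x39[17] → 0x57007  P=1,RW=1,US=1,PS=0
  L1 @0x57[2] → 0x59007  P=1,RW=1,US=1,PS=0
  L2 @0x59[3] → 0x5C007  P=1,RW=1,US=1,PS=0
  L3 @0x5C[5] → 0x5E007  P=1,RW=1,US=1,PS=0
  ✓ 0x5EE4A  — 4 lookups
#4 VA=0x78383C14F7F (w,user):
  L0 @0x39[15] → 0x61007  P=1,RW=1,US=1,PS=0
  L1 @0x61[14] → 0x65007  P=1,RW=1,US=1,PS=0
  L2 @0x65[30] → 0x66007  P=1,RW=1,US=1,PS=0
  L3 @0x66[20] → 0x68007  P=1,RW=1,US=1,PS=0
  ✓ 0x68F7F  — 4 lookups

TLB: [["0x88080605", "0x5E"], ["0x78383C14", "0x68"]]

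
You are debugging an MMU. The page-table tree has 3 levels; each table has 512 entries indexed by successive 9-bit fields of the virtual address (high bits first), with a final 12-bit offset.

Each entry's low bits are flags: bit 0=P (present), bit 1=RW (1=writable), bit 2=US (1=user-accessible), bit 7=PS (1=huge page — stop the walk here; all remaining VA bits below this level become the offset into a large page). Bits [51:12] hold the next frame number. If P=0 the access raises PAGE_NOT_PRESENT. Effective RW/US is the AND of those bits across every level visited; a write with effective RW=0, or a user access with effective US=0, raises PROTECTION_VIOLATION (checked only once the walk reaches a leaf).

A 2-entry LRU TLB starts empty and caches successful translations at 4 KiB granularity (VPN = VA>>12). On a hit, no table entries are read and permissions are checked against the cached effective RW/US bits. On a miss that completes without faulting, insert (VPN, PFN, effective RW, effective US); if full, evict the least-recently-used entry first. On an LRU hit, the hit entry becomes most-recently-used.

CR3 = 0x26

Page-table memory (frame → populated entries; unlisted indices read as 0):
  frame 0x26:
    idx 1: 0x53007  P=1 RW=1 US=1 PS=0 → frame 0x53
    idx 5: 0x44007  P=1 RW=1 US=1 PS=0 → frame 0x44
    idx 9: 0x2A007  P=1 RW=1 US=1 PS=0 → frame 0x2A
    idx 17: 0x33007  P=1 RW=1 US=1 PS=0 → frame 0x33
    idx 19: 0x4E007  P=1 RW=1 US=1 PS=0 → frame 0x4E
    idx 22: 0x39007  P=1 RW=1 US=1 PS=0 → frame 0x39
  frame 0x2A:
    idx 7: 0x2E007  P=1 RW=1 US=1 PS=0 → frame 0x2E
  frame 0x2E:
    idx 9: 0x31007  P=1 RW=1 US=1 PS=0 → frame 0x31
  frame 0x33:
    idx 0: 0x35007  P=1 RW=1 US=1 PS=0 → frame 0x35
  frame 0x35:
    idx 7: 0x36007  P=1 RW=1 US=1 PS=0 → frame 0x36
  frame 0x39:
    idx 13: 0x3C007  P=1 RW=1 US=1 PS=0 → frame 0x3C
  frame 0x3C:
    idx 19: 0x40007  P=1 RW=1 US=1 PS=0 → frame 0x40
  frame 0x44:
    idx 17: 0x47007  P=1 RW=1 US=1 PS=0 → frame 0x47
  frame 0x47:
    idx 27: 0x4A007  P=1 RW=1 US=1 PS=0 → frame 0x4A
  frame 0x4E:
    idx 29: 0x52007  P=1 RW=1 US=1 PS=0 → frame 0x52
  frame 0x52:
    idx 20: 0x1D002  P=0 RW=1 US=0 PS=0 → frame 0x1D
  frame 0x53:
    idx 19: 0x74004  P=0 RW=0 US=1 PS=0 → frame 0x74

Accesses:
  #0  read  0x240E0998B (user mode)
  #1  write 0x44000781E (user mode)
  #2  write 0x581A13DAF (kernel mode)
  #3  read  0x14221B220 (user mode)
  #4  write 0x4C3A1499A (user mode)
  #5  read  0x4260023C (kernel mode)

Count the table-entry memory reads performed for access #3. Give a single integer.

Trace:
#0 VA=0x240E0998B (r,user):
  L0: frame=0x26 idx=9 entry=0x2A007 [P=1 RW=1 US=1 PS=0]
  L1: frame=0x2A idx=7 entry=0x2E007 [P=1 RW=1 US=1 PS=0]
  L2: frame=0x2E idx=9 entry=0x31007 [P=1 RW=1 US=1 PS=0]
  → PA=0x3198B  (3 entries read)
#1 VA=0x44000781E (w,user):
  L0: frame=0x26 idx=17 entry=0x33007 [P=1 RW=1 US=1 PS=0]
  L1: frame=0x33 idx=0 entry=0x35007 [P=1 RW=1 US=1 PS=0]
  L2: frame=0x35 idx=7 entry=0x36007 [P=1 RW=1 US=1 PS=0]
  → PA=0x3681E  (3 entries read)
#2 VA=0x581A13DAF (w,kernel):
  L0: frame=0x26 idx=22 entry=0x39007 [P=1 RW=1 US=1 PS=0]
  L1: frame=0x39 idx=13 entry=0x3C007 [P=1 RW=1 US=1 PS=0]
  L2: frame=0x3C idx=19 entry=0x40007 [P=1 RW=1 US=1 PS=0]
  → PA=0x40DAF  (3 entries read)
#3 VA=0x14221B220 (r,user):
  L0: frame=0x26 idx=5 entry=0x44007 [P=1 RW=1 US=1 PS=0]
  L1: frame=0x44 idx=17 entry=0x47007 [P=1 RW=1 US=1 PS=0]
  L2: frame=0x47 idx=27 entry=0x4A007 [P=1 RW=1 US=1 PS=0]
  → PA=0x4A220  (3 entries read)
#4 VA=0x4C3A1499A (w,user):
  L0: frame=0x26 idx=19 entry=0x4E007 [P=1 RW=1 US=1 PS=0]
  L1: frame=0x4E idx=29 entry=0x52007 [P=1 RW=1 US=1 PS=0]
  L2: frame=0x52 idx=20 entry=0x1D002 [P=0 RW=1 US=0 PS=0]
  ✗ PAGE_NOT_PRESENT  [3 reads]
#5 VA=0x4260023C (r,kernel):
  L0: frame=0x26 idx=1 entry=0x53007 [P=1 RW=1 US=1 PS=0]
  L1: frame=0x53 idx=19 entry=0x74004 [P=0 RW=0 US=1 PS=0]
  ✗ PAGE_NOT_PRESENT  [2 reads]

Entries read for #3: 3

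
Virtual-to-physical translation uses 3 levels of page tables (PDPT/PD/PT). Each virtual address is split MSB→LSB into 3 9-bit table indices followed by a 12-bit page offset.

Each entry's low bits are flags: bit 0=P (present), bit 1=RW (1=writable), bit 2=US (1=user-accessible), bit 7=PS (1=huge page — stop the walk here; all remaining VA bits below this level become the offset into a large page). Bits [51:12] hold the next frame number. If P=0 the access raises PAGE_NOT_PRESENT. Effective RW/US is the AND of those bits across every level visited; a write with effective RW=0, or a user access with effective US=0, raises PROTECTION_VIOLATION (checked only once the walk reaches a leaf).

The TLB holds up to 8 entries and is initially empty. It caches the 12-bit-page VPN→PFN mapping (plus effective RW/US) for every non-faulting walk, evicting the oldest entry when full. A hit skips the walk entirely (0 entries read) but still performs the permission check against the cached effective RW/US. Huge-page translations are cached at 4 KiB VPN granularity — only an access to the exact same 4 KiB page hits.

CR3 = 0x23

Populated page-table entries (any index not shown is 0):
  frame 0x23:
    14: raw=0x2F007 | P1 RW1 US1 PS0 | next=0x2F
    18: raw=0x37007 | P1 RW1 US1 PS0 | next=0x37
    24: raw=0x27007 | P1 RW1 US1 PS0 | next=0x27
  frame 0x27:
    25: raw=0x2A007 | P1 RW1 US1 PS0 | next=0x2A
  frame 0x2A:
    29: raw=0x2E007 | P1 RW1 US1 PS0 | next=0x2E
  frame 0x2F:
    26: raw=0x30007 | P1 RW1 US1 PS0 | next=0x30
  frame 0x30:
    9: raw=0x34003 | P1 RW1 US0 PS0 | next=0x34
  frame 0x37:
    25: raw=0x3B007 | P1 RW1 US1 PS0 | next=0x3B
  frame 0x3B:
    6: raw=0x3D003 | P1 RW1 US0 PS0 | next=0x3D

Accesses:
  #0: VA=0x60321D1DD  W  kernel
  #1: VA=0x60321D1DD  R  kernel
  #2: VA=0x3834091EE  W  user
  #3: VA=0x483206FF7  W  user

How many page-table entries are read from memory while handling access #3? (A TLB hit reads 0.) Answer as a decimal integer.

Per-access translation:
#0 VA=0x60321D1DD (w,kernel):
  L0: frame=0x23 idx=24 entry=0x27007 [P=1 RW=1 US=1 PS=0]
  L1: frame=0x27 idx=25 entry=0x2A007 [P=1 RW=1 US=1 PS=0]
  L2: frame=0x2A idx=29 entry=0x2E007 [P=1 RW=1 US=1 PS=0]
  → PA=0x2E1DD  (3 entries read)
#1 VA=0x60321D1DD (r,kernel):
  TLB hit vpn=0x60321D → PA=0x2E1DD
#2 VA=0x3834091EE (w,user):
  L0: frame=0x23 idx=14 entry=0x2F007 [P=1 RW=1 US=1 PS=0]
  L1: frame=0x2F idx=26 entry=0x30007 [P=1 RW=1 US=1 PS=0]
  L2: frame=0x30 idx=9 entry=0x34003 [P=1 RW=1 US=0 PS=0]
  → PROTECTION_VIOLATION  (3 entries read)
#3 VA=0x483206FF7 (w,user):
  L0: frame=0x23 idx=18 entry=0x37007 [P=1 RW=1 US=1 PS=0]
  L1: frame=0x37 idx=25 entry=0x3B007 [P=1 RW=1 US=1 PS=0]
  L2: frame=0x3B idx=6 entry=0x3D003 [P=1 RW=1 US=0 PS=0]
  → PROTECTION_VIOLATION  (3 entries read)

Entries read for #3: 3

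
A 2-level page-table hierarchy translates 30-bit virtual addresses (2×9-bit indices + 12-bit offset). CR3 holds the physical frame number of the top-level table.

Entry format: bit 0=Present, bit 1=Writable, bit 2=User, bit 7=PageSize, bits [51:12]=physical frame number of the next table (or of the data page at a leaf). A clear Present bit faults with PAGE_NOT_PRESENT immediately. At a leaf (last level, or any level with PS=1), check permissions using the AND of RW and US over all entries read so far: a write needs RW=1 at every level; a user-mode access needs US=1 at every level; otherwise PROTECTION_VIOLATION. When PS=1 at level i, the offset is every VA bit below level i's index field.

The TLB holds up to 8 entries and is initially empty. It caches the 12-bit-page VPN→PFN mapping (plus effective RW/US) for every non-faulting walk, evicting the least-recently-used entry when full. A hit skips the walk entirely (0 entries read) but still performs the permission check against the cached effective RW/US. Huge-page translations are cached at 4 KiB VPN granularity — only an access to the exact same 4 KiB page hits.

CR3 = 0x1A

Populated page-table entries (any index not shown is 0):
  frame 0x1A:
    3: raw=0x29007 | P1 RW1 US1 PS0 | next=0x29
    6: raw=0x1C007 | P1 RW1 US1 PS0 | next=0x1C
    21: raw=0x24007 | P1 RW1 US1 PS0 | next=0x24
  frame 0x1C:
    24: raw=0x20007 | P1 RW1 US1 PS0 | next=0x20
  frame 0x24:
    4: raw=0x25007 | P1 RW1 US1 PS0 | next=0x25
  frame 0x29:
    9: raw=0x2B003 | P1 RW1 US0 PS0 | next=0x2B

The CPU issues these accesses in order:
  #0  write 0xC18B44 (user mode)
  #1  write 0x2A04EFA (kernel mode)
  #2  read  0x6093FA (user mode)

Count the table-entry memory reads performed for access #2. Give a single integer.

Walk each access:
#0 VA=0xC18B44 (w,user):
  [0] read 0x1A idx=6: raw=0x1C007 flags P=1 W=1 U=1 S=0
  [1] read 0x1C idx=24: raw=0x20007 flags P=1 W=1 U=1 S=0
  ✓ 0x20B44  — 2 lookups
#1 VA=0x2A04EFA (w,kernel):
  [0] read 0x1A idx=21: raw=0x24007 flags P=1 W=1 U=1 S=0
  [1] read 0x24 idx=4: raw=0x25007 flags P=1 W=1 U=1 S=0
  ✓ 0x25EFA  — 2 lookups
#2 VA=0x6093FA (r,user):
  [0] read 0x1A idx=3: raw=0x29007 flags P=1 W=1 U=1 S=0
  [1] read 0x29 idx=9: raw=0x2B003 flags P=1 W=1 U=0 S=0
  ✗ PROTECTION_VIOLATION  [2 reads]

Entries read for #2: 2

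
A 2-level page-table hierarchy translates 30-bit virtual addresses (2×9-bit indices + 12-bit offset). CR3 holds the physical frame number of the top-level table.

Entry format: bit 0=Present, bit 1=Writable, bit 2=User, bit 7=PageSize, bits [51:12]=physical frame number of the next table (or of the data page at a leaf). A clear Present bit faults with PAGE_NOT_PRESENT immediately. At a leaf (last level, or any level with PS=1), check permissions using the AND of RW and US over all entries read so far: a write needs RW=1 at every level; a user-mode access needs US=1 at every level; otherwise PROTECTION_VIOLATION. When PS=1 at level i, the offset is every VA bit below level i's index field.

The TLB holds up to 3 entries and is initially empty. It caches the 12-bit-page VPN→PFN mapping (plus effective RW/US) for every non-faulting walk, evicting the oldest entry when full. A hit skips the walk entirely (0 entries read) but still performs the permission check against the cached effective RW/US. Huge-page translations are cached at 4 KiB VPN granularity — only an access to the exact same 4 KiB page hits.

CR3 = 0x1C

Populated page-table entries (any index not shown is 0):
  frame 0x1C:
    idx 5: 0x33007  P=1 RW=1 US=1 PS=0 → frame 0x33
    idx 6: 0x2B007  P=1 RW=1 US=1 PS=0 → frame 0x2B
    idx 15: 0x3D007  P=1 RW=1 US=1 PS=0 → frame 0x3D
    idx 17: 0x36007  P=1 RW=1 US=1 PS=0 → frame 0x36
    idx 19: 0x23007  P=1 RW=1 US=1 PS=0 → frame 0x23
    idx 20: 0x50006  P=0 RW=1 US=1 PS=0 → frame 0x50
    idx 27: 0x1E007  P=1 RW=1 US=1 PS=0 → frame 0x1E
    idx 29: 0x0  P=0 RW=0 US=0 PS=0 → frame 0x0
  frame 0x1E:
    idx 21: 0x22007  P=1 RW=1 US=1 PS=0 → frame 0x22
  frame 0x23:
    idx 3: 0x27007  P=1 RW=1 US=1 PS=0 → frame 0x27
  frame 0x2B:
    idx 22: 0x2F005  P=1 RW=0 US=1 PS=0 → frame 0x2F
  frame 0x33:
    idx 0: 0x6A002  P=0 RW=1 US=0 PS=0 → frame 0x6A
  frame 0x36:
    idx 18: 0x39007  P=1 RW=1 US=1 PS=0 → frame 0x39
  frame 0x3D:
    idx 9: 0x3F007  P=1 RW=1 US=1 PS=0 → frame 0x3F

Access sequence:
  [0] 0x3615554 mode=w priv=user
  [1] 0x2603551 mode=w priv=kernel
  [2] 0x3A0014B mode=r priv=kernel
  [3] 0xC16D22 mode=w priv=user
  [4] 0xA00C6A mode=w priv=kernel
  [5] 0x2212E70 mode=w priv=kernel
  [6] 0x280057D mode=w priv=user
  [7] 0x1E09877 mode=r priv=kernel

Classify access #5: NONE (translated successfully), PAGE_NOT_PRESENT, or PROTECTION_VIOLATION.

Per-access translation:
#0 VA=0x3615554 (w,user):
  [0] read 0x1C idx=27: raw=0x1E007 flags P=1 W=1 U=1 S=0
  [1] read 0x1E idx=21: raw=0x22007 flags P=1 W=1 U=1 S=0
  ⇒ phys 0x22554  [2 reads]
#1 VA=0x2603551 (w,kernel):
  [0] read 0x1C idx=19: raw=0x23007 flags P=1 W=1 U=1 S=0
  [1] read 0x23 idx=3: raw=0x27007 flags P=1 W=1 U=1 S=0
  ⇒ phys 0x27551  [2 reads]
#2 VA=0x3A0014B (r,kernel):
  [0] read 0x1C idx=29: raw=0x0 flags P=0 W=0 U=0 S=0
  → PAGE_NOT_PRESENT  (1 entries read)
#3 VA=0xC16D22 (w,user):
  [0] read 0x1C idx=6: raw=0x2B007 flags P=1 W=1 U=1 S=0
  [1] read 0x2B idx=22: raw=0x2F005 flags P=1 W=0 U=1 S=0
  → PROTECTION_VIOLATION  (2 entries read)
#4 VA=0xA00C6A (w,kernel):
  [0] read 0x1C idx=5: raw=0x33007 flags P=1 W=1 U=1 S=0
  [1] read 0x33 idx=0: raw=0x6A002 flags P=0 W=1 U=0 S=0
  → PAGE_NOT_PRESENT  (2 entries read)
#5 VA=0x2212E70 (w,kernel):
  [0] read 0x1C idx=17: raw=0x36007 flags P=1 W=1 U=1 S=0
  [1] read 0x36 idx=18: raw=0x39007 flags P=1 W=1 U=1 S=0
  ⇒ phys 0x39E70  [2 reads]
#6 VA=0x280057D (w,user):
  [0] read 0x1C idx=20: raw=0x50006 flags P=0 W=1 U=1 S=0
  → PAGE_NOT_PRESENT  (1 entries read)
#7 VA=0x1E09877 (r,kernel):
  [0] read 0x1C idx=15: raw=0x3D007 flags P=1 W=1 U=1 S=0
  [1] read 0x3D idx=9: raw=0x3F007 flags P=1 W=1 U=1 S=0
  ⇒ phys 0x3F877  [2 reads]

Access #5 fault: NONE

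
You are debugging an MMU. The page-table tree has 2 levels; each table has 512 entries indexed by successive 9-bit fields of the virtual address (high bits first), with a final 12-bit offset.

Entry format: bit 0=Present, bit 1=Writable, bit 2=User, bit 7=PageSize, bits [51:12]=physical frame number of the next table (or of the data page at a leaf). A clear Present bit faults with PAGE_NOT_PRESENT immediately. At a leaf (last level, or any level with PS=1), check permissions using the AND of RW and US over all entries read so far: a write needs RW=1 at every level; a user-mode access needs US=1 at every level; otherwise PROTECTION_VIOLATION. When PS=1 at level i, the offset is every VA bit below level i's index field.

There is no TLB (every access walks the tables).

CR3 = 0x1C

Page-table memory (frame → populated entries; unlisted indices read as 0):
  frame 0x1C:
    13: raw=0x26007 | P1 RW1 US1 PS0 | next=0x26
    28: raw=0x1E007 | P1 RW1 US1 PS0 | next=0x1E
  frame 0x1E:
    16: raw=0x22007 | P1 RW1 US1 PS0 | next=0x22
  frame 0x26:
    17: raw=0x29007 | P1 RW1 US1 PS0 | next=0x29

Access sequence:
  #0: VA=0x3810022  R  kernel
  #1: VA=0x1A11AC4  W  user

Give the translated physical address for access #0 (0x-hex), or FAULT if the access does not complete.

Trace:
#0 VA=0x3810022 (r,kernel):
  [0] read 0x1C idx=28: raw=0x1E007 flags P=1 W=1 U=1 S=0
  [1] read 0x1E idx=16: raw=0x22007 flags P=1 W=1 U=1 S=0
  ⇒ phys 0x22022  [2 reads]
#1 VA=0x1A11AC4 (w,user):
  [0] read 0x1C idx=13: raw=0x26007 flags P=1 W=1 U=1 S=0
  [1] read 0x26 idx=17: raw=0x29007 flags P=1 W=1 U=1 S=0
  ⇒ phys 0x29AC4  [2 reads]

Access #0 PA: 0x22022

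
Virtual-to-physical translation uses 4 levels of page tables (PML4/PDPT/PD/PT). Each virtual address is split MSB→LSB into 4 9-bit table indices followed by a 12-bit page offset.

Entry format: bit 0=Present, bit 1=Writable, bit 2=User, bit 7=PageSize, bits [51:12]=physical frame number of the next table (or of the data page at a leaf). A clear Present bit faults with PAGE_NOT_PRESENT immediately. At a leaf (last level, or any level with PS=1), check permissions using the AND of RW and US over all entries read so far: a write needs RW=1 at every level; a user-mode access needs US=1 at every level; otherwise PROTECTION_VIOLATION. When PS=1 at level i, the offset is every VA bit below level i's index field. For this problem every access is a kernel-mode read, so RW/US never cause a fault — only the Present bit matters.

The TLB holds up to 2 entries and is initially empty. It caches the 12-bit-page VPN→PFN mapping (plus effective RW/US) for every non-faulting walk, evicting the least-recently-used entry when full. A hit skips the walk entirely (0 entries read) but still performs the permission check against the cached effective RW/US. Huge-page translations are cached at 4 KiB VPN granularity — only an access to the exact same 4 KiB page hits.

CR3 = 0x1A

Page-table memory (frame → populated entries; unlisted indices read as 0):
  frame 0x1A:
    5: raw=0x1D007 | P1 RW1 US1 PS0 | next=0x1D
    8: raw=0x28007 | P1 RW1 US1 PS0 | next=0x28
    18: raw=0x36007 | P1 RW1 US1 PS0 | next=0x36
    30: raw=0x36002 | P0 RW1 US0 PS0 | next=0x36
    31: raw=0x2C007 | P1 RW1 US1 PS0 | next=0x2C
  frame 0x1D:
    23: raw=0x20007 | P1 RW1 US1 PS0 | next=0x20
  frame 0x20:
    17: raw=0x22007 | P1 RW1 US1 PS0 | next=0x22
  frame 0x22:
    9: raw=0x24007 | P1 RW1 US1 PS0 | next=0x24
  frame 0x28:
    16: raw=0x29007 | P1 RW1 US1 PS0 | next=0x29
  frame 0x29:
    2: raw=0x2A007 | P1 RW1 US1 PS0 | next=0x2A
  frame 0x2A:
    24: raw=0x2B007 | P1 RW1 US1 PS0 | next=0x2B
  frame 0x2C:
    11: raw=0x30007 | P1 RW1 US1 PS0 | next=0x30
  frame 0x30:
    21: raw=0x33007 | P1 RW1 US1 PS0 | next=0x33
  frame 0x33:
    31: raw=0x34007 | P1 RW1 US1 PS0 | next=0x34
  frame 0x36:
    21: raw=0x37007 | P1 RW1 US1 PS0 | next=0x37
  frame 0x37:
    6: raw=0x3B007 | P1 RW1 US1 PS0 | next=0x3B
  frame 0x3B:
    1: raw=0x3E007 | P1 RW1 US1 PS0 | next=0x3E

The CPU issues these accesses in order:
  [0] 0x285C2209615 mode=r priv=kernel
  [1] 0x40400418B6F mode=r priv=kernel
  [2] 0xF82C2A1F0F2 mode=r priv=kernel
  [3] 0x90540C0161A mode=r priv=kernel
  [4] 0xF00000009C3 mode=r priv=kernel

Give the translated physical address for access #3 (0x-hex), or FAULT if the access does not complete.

Trace:
#0 VA=0x285C2209615 (r,kernel):
  [0] read 0x1A idx=5: raw=0x1D007 flags P=1 W=1 U=1 S=0
  [1] read 0x1D idx=23: raw=0x20007 flags P=1 W=1 U=1 S=0
  [2] read 0x20 idx=17: raw=0x22007 flags P=1 W=1 U=1 S=0
  [3] read 0x22 idx=9: raw=0x24007 flags P=1 W=1 U=1 S=0
  ✓ 0x24615  — 4 lookups
#1 VA=0x40400418B6F (r,kernel):
  [0] read 0x1A idx=8: raw=0x28007 flags P=1 W=1 U=1 S=0
  [1] read 0x28 idx=16: raw=0x29007 flags P=1 W=1 U=1 S=0
  [2] read 0x29 idx=2: raw=0x2A007 flags P=1 W=1 U=1 S=0
  [3] read 0x2A idx=24: raw=0x2B007 flags P=1 W=1 U=1 S=0
  ✓ 0x2BB6F  — 4 lookups
#2 VA=0xF82C2A1F0F2 (r,kernel):
  [0] read 0x1A idx=31: raw=0x2C007 flags P=1 W=1 U=1 S=0
  [1] read 0x2C idx=11: raw=0x30007 flags P=1 W=1 U=1 S=0
  [2] read 0x30 idx=21: raw=0x33007 flags P=1 W=1 U=1 S=0
  [3] read 0x33 idx=31: raw=0x34007 flags P=1 W=1 U=1 S=0
  ✓ 0x340F2  — 4 lookups
#3 VA=0x90540C0161A (r,kernel):
  [0] read 0x1A idx=18: raw=0x36007 flags P=1 W=1 U=1 S=0
  [1] read 0x36 idx=21: raw=0x37007 flags P=1 W=1 U=1 S=0
  [2] read 0x37 idx=6: raw=0x3B007 flags P=1 W=1 U=1 S=0
  [3] read 0x3B idx=1: raw=0x3E007 flags P=1 W=1 U=1 S=0
  ✓ 0x3E61A  — 4 lookups
#4 VA=0xF00000009C3 (r,kernel):
  [0] read 0x1A idx=30: raw=0x36002 flags P=0 W=1 U=0 S=0
  ⇒ fault: PAGE_NOT_PRESENT  — 1 lookups

Access #3 PA: 0x3E61A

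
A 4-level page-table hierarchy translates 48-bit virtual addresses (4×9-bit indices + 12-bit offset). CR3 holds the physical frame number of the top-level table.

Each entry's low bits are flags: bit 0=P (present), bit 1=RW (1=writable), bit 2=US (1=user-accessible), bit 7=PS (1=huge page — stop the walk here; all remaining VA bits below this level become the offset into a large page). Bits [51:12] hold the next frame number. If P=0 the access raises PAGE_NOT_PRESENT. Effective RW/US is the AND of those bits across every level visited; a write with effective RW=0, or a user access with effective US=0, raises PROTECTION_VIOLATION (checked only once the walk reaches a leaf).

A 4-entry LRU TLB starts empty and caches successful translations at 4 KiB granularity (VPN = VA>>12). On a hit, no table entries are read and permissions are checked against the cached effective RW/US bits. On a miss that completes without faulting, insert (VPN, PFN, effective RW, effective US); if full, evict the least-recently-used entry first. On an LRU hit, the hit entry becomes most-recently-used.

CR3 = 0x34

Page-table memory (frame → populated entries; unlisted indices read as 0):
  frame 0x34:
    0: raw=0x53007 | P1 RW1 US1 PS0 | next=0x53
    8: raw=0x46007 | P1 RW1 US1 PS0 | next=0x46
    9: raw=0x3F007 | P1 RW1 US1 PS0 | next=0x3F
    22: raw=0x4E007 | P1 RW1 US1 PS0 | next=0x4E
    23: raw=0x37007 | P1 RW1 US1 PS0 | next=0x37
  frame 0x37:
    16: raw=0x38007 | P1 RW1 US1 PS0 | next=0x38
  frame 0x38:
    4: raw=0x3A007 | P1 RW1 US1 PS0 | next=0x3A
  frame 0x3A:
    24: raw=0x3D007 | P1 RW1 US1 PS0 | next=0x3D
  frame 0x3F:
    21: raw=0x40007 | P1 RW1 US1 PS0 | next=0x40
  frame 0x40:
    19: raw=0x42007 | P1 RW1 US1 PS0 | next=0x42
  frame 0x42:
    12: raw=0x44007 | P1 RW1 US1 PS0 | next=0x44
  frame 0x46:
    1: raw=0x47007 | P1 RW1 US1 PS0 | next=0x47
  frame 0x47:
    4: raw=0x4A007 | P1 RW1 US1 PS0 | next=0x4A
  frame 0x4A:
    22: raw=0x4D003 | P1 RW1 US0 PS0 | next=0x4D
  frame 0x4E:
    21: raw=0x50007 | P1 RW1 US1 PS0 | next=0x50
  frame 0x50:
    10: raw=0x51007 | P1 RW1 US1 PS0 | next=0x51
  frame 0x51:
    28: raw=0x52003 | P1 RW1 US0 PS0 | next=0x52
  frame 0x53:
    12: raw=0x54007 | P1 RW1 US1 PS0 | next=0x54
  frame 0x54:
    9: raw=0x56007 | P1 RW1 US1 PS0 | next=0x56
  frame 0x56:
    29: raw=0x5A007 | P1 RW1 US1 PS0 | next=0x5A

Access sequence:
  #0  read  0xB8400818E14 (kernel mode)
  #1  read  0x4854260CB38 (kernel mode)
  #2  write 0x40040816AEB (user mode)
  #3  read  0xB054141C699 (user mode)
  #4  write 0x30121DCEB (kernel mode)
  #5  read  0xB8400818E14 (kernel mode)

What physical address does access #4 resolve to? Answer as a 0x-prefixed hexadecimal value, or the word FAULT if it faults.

Walk each access:
#0 VA=0xB8400818E14 (r,kernel):
  lvl0: tbl 0x34, slot 23 ⇒ 0x37007 (P1/RW1/US1/PS0)
  lvl1: tbl 0x37, slot 16 ⇒ 0x38007 (P1/RW1/US1/PS0)
  lvl2: tbl 0x38, slot 4 ⇒ 0x3A007 (P1/RW1/US1/PS0)
  lvl3: tbl 0x3A, slot 24 ⇒ 0x3D007 (P1/RW1/US1/PS0)
  ✓ 0x3DE14  — 4 lookups
#1 VA=0x4854260CB38 (r,kernel):
  lvl0: tbl 0x34, slot 9 ⇒ 0x3F007 (P1/RW1/US1/PS0)
  lvl1: tbl 0x3F, slot 21 ⇒ 0x40007 (P1/RW1/US1/PS0)
  lvl2: tbl 0x40, slot 19 ⇒ 0x42007 (P1/RW1/US1/PS0)
  lvl3: tbl 0x42, slot 12 ⇒ 0x44007 (P1/RW1/US1/PS0)
  ✓ 0x44B38  — 4 lookups
#2 VA=0x40040816AEB (w,user):
  lvl0: tbl 0x34, slot 8 ⇒ 0x46007 (P1/RW1/US1/PS0)
  lvl1: tbl 0x46, slot 1 ⇒ 0x47007 (P1/RW1/US1/PS0)
  lvl2: tbl 0x47, slot 4 ⇒ 0x4A007 (P1/RW1/US1/PS0)
  lvl3: tbl 0x4A, slot 22 ⇒ 0x4D003 (P1/RW1/US0/PS0)
  ✗ PROTECTION_VIOLATION  [4 reads]
#3 VA=0xB054141C699 (r,user):
  lvl0: tbl 0x34, slot 22 ⇒ 0x4E007 (P1/RW1/US1/PS0)
  lvl1: tbl 0x4E, slot 21 ⇒ 0x50007 (P1/RW1/US1/PS0)
  lvl2: tbl 0x50, slot 10 ⇒ 0x51007 (P1/RW1/US1/PS0)
  lvl3: tbl 0x51, slot 28 ⇒ 0x52003 (P1/RW1/US0/PS0)
  ✗ PROTECTION_VIOLATION  [4 reads]
#4 VA=0x30121DCEB (w,kernel):
  lvl0: tbl 0x34, slot 0 ⇒ 0x53007 (P1/RW1/US1/PS0)
  lvl1: tbl 0x53, slot 12 ⇒ 0x54007 (P1/RW1/US1/PS0)
  lvl2: tbl 0x54, slot 9 ⇒ 0x56007 (P1/RW1/US1/PS0)
  lvl3: tbl 0x56, slot 29 ⇒ 0x5A007 (P1/RW1/US1/PS0)
  ✓ 0x5ACEB  — 4 lookups
#5 VA=0xB8400818E14 (r,kernel):
  TLB hit vpn=0xB8400818 → PA=0x3DE14

Access #4 PA: 0x5ACEB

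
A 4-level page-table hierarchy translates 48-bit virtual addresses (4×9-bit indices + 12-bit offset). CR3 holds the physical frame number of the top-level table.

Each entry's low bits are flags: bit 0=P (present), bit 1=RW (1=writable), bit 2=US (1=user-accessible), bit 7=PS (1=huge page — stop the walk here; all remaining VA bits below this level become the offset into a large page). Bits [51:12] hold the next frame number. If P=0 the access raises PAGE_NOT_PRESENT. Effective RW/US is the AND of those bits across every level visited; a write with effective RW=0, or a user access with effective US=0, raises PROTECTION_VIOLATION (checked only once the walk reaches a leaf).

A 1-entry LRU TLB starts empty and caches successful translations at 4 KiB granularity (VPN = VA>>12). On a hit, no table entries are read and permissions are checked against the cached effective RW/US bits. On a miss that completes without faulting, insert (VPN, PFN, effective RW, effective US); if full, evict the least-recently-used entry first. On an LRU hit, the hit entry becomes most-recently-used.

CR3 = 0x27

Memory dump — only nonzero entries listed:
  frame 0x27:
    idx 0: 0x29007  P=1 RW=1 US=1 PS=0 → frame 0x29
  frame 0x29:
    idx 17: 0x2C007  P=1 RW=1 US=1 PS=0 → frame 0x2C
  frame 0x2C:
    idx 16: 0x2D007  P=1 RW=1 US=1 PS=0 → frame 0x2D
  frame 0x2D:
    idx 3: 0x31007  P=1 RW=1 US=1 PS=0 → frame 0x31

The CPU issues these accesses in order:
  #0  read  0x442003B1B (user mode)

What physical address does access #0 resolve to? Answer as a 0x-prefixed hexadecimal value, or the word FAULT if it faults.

Per-access translation:
#0 VA=0x442003B1B (r,user):
  lvl0: tbl 0x27, slot 0 ⇒ 0x29007 (P1/RW1/US1/PS0)
  lvl1: tbl 0x29, slot 17 ⇒ 0x2C007 (P1/RW1/US1/PS0)
  lvl2: tbl 0x2C, slot 16 ⇒ 0x2D007 (P1/RW1/US1/PS0)
  lvl3: tbl 0x2D, slot 3 ⇒ 0x31007 (P1/RW1/US1/PS0)
  ⇒ phys 0x31B1B  [4 reads]

Access #0 PA: 0x31B1B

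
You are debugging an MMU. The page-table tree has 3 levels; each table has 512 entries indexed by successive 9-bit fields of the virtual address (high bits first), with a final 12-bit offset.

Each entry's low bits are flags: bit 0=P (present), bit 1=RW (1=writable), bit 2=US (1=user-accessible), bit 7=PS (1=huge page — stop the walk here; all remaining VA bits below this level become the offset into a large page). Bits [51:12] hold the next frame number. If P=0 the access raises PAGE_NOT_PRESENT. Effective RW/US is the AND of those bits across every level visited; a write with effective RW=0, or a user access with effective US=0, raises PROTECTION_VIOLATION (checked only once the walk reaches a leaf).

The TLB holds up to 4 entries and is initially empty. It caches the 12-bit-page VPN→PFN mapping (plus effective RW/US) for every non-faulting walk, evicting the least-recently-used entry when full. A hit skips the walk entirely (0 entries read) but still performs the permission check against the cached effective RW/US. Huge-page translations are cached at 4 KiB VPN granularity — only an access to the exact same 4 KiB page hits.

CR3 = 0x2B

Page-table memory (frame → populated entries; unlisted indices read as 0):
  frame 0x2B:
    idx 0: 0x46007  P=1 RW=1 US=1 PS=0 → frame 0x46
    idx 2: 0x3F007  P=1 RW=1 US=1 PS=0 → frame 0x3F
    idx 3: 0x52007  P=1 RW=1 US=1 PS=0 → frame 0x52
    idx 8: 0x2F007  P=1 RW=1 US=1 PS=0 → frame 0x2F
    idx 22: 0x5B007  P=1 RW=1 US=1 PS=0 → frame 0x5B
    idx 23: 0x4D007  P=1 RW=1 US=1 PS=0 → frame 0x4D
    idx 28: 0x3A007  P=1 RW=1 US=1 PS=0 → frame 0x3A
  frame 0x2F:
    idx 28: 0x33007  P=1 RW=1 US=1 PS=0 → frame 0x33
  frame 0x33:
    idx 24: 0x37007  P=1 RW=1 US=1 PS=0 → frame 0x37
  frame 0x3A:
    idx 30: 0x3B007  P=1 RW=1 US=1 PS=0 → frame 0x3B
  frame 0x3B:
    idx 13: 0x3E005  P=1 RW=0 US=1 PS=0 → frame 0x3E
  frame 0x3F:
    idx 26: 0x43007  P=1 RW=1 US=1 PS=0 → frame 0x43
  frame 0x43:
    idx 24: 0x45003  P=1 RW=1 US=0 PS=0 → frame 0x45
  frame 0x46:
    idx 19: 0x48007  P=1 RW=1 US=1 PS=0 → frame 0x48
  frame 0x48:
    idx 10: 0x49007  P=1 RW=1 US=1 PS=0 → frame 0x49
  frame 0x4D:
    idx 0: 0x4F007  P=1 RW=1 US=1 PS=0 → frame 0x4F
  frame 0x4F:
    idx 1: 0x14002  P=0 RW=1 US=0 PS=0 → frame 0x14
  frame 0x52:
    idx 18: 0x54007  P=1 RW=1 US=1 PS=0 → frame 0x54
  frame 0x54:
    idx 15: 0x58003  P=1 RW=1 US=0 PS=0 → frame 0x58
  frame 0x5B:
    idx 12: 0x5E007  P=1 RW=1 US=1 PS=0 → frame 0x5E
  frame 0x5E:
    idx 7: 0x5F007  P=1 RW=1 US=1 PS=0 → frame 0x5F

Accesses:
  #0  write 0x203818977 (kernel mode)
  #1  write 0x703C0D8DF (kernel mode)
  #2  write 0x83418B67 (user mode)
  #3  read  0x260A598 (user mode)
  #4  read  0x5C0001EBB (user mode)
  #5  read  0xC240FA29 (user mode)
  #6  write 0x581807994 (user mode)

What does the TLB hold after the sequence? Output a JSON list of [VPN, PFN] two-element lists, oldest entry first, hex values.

Trace:
#0 VA=0x203818977 (w,kernel):
  lvl0: tbl 0x2B, slot 8 ⇒ 0x2F007 (P1/RW1/US1/PS0)
  lvl1: tbl 0x2F, slot 28 ⇒ 0x33007 (P1/RW1/US1/PS0)
  lvl2: tbl 0x33, slot 24 ⇒ 0x37007 (P1/RW1/US1/PS0)
  ⇒ phys 0x37977  [3 reads]
#1 VA=0x703C0D8DF (w,kernel):
  lvl0: tbl 0x2B, slot 28 ⇒ 0x3A007 (P1/RW1/US1/PS0)
  lvl1: tbl 0x3A, slot 30 ⇒ 0x3B007 (P1/RW1/US1/PS0)
  lvl2: tbl 0x3B, slot 13 ⇒ 0x3E005 (P1/RW0/US1/PS0)
  ⇒ fault: PROTECTION_VIOLATION  — 3 lookups
#2 VA=0x83418B67 (w,user):
  lvl0: tbl 0x2B, slot 2 ⇒ 0x3F007 (P1/RW1/US1/PS0)
  lvl1: tbl 0x3F, slot 26 ⇒ 0x43007 (P1/RW1/US1/PS0)
  lvl2: tbl 0x43, slot 24 ⇒ 0x45003 (P1/RW1/US0/PS0)
  ⇒ fault: PROTECTION_VIOLATION  — 3 lookups
#3 VA=0x260A598 (r,user):
  lvl0: tbl 0x2B, slot 0 ⇒ 0x46007 (P1/RW1/US1/PS0)
  lvl1: tbl 0x46, slot 19 ⇒ 0x48007 (P1/RW1/US1/PS0)
  lvl2: tbl 0x48, slot 10 ⇒ 0x49007 (P1/RW1/US1/PS0)
  ⇒ phys 0x49598  [3 reads]
#4 VA=0x5C0001EBB (r,user):
  lvl0: tbl 0x2B, slot 23 ⇒ 0x4D007 (P1/RW1/US1/PS0)
  lvl1: tbl 0x4D, slot 0 ⇒ 0x4F007 (P1/RW1/US1/PS0)
  lvl2: tbl 0x4F, slot 1 ⇒ 0x14002 (P0/RW1/US0/PS0)
  ⇒ fault: PAGE_NOT_PRESENT  — 3 lookups
#5 VA=0xC240FA29 (r,user):
  lvl0: tbl 0x2B, slot 3 ⇒ 0x52007 (P1/RW1/US1/PS0)
  lvl1: tbl 0x52, slot 18 ⇒ 0x54007 (P1/RW1/US1/PS0)
  lvl2: tbl 0x54, slot 15 ⇒ 0x58003 (P1/RW1/US0/PS0)
  ⇒ fault: PROTECTION_VIOLATION  — 3 lookups
#6 VA=0x581807994 (w,user):
  lvl0: tbl 0x2B, slot 22 ⇒ 0x5B007 (P1/RW1/US1/PS0)
  lvl1: tbl 0x5B, slot 12 ⇒ 0x5E007 (P1/RW1/US1/PS0)
  lvl2: tbl 0x5E, slot 7 ⇒ 0x5F007 (P1/RW1/US1/PS0)
  ⇒ phys 0x5F994  [3 reads]

TLB: [["0x203818", "0x37"], ["0x260A", "0x49"], ["0x581807", "0x5F"]]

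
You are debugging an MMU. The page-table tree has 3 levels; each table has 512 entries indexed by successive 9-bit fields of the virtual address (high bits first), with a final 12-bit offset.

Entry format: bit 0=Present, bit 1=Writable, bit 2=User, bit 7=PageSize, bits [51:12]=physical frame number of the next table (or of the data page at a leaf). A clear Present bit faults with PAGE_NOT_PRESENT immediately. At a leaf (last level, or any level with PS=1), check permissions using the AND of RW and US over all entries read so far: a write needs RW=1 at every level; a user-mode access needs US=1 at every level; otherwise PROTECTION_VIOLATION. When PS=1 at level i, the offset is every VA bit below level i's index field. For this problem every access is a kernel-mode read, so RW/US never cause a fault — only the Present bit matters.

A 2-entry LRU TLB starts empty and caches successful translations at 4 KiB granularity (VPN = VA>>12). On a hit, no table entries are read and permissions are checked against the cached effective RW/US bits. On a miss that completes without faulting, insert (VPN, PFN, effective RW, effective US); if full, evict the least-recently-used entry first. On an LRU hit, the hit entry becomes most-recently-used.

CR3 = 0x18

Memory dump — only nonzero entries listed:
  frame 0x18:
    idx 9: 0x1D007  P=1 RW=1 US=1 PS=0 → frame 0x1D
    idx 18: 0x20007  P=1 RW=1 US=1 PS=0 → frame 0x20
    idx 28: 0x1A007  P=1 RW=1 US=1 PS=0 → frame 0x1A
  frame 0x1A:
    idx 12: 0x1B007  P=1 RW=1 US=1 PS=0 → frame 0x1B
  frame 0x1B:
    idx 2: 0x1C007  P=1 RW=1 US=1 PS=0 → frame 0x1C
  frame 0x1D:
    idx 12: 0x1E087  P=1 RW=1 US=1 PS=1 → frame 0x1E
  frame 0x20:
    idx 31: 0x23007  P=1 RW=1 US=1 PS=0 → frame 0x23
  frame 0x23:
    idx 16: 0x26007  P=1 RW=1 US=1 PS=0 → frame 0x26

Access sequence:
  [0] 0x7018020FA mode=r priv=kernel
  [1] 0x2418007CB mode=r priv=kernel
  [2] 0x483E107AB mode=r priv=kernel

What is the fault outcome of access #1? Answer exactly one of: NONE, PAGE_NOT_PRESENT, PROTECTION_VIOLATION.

Trace:
#0 VA=0x7018020FA (r,kernel):
  L0: frame=0x18 idx=28 entry=0x1A007 [P=1 RW=1 US=1 PS=0]
  L1: frame=0x1A idx=12 entry=0x1B007 [P=1 RW=1 US=1 PS=0]
  L2: frame=0x1B idx=2 entry=0x1C007 [P=1 RW=1 US=1 PS=0]
  ✓ 0x1C0FA  — 3 lookups
#1 VA=0x2418007CB (r,kernel):
  L0: frame=0x18 idx=9 entry=0x1D007 [P=1 RW=1 US=1 PS=0]
  L1: frame=0x1D idx=12 entry=0x1E087 [P=1 RW=1 US=1 PS=1]
  ✓ 0x1E7CB (huge @L1)  — 2 lookups
#2 VA=0x483E107AB (r,kernel):
  L0: frame=0x18 idx=18 entry=0x20007 [P=1 RW=1 US=1 PS=0]
  L1: frame=0x20 idx=31 entry=0x23007 [P=1 RW=1 US=1 PS=0]
  L2: frame=0x23 idx=16 entry=0x26007 [P=1 RW=1 US=1 PS=0]
  ✓ 0x267AB  — 3 lookups

Access #1 fault: NONE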